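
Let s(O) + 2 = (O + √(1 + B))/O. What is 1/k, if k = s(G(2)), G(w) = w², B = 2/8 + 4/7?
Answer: -448/397 - 8*√357/397 ≈ -1.5092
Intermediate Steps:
B = 23/28 (B = 2*(⅛) + 4*(⅐) = ¼ + 4/7 = 23/28 ≈ 0.82143)
s(O) = -2 + (O + √357/14)/O (s(O) = -2 + (O + √(1 + 23/28))/O = -2 + (O + √(51/28))/O = -2 + (O + √357/14)/O)
k = -1 + √357/56 (k = (-1*2² + √357/14)/(2²) = (-1*4 + √357/14)/4 = (-4 + √357/14)/4 = -1 + √357/56 ≈ -0.66260)
1/k = 1/(-1 + √357/56)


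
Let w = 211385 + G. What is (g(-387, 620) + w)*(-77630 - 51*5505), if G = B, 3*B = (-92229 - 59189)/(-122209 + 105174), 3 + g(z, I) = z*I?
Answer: 104598616813444/10221 ≈ 1.0234e+10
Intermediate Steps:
g(z, I) = -3 + I*z (g(z, I) = -3 + z*I = -3 + I*z)
B = 151418/51105 (B = ((-92229 - 59189)/(-122209 + 105174))/3 = (-151418/(-17035))/3 = (-151418*(-1/17035))/3 = (⅓)*(151418/17035) = 151418/51105 ≈ 2.9629)
G = 151418/51105 ≈ 2.9629
w = 10802981843/51105 (w = 211385 + 151418/51105 = 10802981843/51105 ≈ 2.1139e+5)
(g(-387, 620) + w)*(-77630 - 51*5505) = ((-3 + 620*(-387)) + 10802981843/51105)*(-77630 - 51*5505) = ((-3 - 239940) + 10802981843/51105)*(-77630 - 280755) = (-239943 + 10802981843/51105)*(-358385) = -1459305172/51105*(-358385) = 104598616813444/10221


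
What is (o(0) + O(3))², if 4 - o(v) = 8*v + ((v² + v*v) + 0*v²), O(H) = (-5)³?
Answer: 14641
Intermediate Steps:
O(H) = -125
o(v) = 4 - 8*v - 2*v² (o(v) = 4 - (8*v + ((v² + v*v) + 0*v²)) = 4 - (8*v + ((v² + v²) + 0)) = 4 - (8*v + (2*v² + 0)) = 4 - (8*v + 2*v²) = 4 - (2*v² + 8*v) = 4 + (-8*v - 2*v²) = 4 - 8*v - 2*v²)
(o(0) + O(3))² = ((4 - 8*0 - 2*0²) - 125)² = ((4 + 0 - 2*0) - 125)² = ((4 + 0 + 0) - 125)² = (4 - 125)² = (-121)² = 14641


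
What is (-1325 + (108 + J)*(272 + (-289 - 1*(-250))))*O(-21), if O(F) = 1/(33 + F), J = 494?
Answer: 138941/12 ≈ 11578.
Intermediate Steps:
(-1325 + (108 + J)*(272 + (-289 - 1*(-250))))*O(-21) = (-1325 + (108 + 494)*(272 + (-289 - 1*(-250))))/(33 - 21) = (-1325 + 602*(272 + (-289 + 250)))/12 = (-1325 + 602*(272 - 39))*(1/12) = (-1325 + 602*233)*(1/12) = (-1325 + 140266)*(1/12) = 138941*(1/12) = 138941/12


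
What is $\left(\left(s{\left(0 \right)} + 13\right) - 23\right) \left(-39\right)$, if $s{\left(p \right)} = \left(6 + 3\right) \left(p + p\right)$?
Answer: $390$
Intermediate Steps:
$s{\left(p \right)} = 18 p$ ($s{\left(p \right)} = 9 \cdot 2 p = 18 p$)
$\left(\left(s{\left(0 \right)} + 13\right) - 23\right) \left(-39\right) = \left(\left(18 \cdot 0 + 13\right) - 23\right) \left(-39\right) = \left(\left(0 + 13\right) - 23\right) \left(-39\right) = \left(13 - 23\right) \left(-39\right) = \left(-10\right) \left(-39\right) = 390$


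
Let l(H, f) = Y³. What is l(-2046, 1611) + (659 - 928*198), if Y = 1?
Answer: -183084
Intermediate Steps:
l(H, f) = 1 (l(H, f) = 1³ = 1)
l(-2046, 1611) + (659 - 928*198) = 1 + (659 - 928*198) = 1 + (659 - 183744) = 1 - 183085 = -183084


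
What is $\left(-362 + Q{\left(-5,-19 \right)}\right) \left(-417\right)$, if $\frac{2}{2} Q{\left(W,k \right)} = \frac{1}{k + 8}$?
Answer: $\frac{1660911}{11} \approx 1.5099 \cdot 10^{5}$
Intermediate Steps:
$Q{\left(W,k \right)} = \frac{1}{8 + k}$ ($Q{\left(W,k \right)} = \frac{1}{k + 8} = \frac{1}{8 + k}$)
$\left(-362 + Q{\left(-5,-19 \right)}\right) \left(-417\right) = \left(-362 + \frac{1}{8 - 19}\right) \left(-417\right) = \left(-362 + \frac{1}{-11}\right) \left(-417\right) = \left(-362 - \frac{1}{11}\right) \left(-417\right) = \left(- \frac{3983}{11}\right) \left(-417\right) = \frac{1660911}{11}$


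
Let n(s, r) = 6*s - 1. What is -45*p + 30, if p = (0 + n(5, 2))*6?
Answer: -7800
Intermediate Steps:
n(s, r) = -1 + 6*s
p = 174 (p = (0 + (-1 + 6*5))*6 = (0 + (-1 + 30))*6 = (0 + 29)*6 = 29*6 = 174)
-45*p + 30 = -45*174 + 30 = -7830 + 30 = -7800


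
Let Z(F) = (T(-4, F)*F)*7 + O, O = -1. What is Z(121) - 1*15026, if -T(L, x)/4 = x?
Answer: -424975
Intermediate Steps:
T(L, x) = -4*x
Z(F) = -1 - 28*F² (Z(F) = ((-4*F)*F)*7 - 1 = -4*F²*7 - 1 = -28*F² - 1 = -1 - 28*F²)
Z(121) - 1*15026 = (-1 - 28*121²) - 1*15026 = (-1 - 28*14641) - 15026 = (-1 - 409948) - 15026 = -409949 - 15026 = -424975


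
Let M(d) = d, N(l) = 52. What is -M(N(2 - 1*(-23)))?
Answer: -52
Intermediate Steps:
-M(N(2 - 1*(-23))) = -1*52 = -52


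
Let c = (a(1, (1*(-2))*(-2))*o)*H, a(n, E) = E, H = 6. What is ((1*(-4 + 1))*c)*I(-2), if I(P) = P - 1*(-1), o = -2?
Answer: -144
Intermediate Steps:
I(P) = 1 + P (I(P) = P + 1 = 1 + P)
c = -48 (c = (((1*(-2))*(-2))*(-2))*6 = (-2*(-2)*(-2))*6 = (4*(-2))*6 = -8*6 = -48)
((1*(-4 + 1))*c)*I(-2) = ((1*(-4 + 1))*(-48))*(1 - 2) = ((1*(-3))*(-48))*(-1) = -3*(-48)*(-1) = 144*(-1) = -144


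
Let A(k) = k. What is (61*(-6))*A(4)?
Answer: -1464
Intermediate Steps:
(61*(-6))*A(4) = (61*(-6))*4 = -366*4 = -1464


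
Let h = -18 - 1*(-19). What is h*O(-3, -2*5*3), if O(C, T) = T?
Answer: -30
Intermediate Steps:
h = 1 (h = -18 + 19 = 1)
h*O(-3, -2*5*3) = 1*(-2*5*3) = 1*(-10*3) = 1*(-30) = -30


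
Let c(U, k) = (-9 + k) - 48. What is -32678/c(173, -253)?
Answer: 16339/155 ≈ 105.41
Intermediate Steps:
c(U, k) = -57 + k
-32678/c(173, -253) = -32678/(-57 - 253) = -32678/(-310) = -32678*(-1/310) = 16339/155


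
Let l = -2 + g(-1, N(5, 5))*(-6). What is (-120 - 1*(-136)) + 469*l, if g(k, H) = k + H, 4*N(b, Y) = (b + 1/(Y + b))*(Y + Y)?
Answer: -67973/2 ≈ -33987.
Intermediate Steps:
N(b, Y) = Y*(b + 1/(Y + b))/2 (N(b, Y) = ((b + 1/(Y + b))*(Y + Y))/4 = ((b + 1/(Y + b))*(2*Y))/4 = (2*Y*(b + 1/(Y + b)))/4 = Y*(b + 1/(Y + b))/2)
g(k, H) = H + k
l = -145/2 (l = -2 + ((½)*5*(1 + 5² + 5*5)/(5 + 5) - 1)*(-6) = -2 + ((½)*5*(1 + 25 + 25)/10 - 1)*(-6) = -2 + ((½)*5*(⅒)*51 - 1)*(-6) = -2 + (51/4 - 1)*(-6) = -2 + (47/4)*(-6) = -2 - 141/2 = -145/2 ≈ -72.500)
(-120 - 1*(-136)) + 469*l = (-120 - 1*(-136)) + 469*(-145/2) = (-120 + 136) - 68005/2 = 16 - 68005/2 = -67973/2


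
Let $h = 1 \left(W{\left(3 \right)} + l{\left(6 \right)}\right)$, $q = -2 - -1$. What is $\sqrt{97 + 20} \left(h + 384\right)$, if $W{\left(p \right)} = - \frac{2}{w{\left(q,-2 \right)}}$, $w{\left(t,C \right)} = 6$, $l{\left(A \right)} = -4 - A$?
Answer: $1121 \sqrt{13} \approx 4041.8$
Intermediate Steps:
$q = -1$ ($q = -2 + 1 = -1$)
$W{\left(p \right)} = - \frac{1}{3}$ ($W{\left(p \right)} = - \frac{2}{6} = \left(-2\right) \frac{1}{6} = - \frac{1}{3}$)
$h = - \frac{31}{3}$ ($h = 1 \left(- \frac{1}{3} - 10\right) = 1 \left(- \frac{31}{3}\right) = - \frac{31}{3} \approx -10.333$)
$\sqrt{97 + 20} \left(h + 384\right) = \sqrt{97 + 20} \left(- \frac{31}{3} + 384\right) = \sqrt{117} \cdot \frac{1121}{3} = 3 \sqrt{13} \cdot \frac{1121}{3} = 1121 \sqrt{13}$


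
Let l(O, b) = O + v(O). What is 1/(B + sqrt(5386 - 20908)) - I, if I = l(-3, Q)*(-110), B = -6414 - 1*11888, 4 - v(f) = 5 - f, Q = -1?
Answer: -128966818661/167489363 - I*sqrt(15522)/334978726 ≈ -770.0 - 3.7193e-7*I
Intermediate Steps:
v(f) = -1 + f (v(f) = 4 - (5 - f) = 4 + (-5 + f) = -1 + f)
B = -18302 (B = -6414 - 11888 = -18302)
l(O, b) = -1 + 2*O (l(O, b) = O + (-1 + O) = -1 + 2*O)
I = 770 (I = (-1 + 2*(-3))*(-110) = (-1 - 6)*(-110) = -7*(-110) = 770)
1/(B + sqrt(5386 - 20908)) - I = 1/(-18302 + sqrt(5386 - 20908)) - 1*770 = 1/(-18302 + sqrt(-15522)) - 770 = 1/(-18302 + I*sqrt(15522)) - 770 = -770 + 1/(-18302 + I*sqrt(15522))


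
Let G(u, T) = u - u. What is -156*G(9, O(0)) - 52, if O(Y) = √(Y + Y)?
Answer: -52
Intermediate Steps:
O(Y) = √2*√Y (O(Y) = √(2*Y) = √2*√Y)
G(u, T) = 0
-156*G(9, O(0)) - 52 = -156*0 - 52 = 0 - 52 = -52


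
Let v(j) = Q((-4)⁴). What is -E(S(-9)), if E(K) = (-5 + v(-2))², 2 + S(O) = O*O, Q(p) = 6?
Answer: -1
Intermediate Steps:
v(j) = 6
S(O) = -2 + O² (S(O) = -2 + O*O = -2 + O²)
E(K) = 1 (E(K) = (-5 + 6)² = 1² = 1)
-E(S(-9)) = -1*1 = -1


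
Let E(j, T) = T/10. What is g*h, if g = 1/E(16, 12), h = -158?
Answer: -395/3 ≈ -131.67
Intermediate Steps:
E(j, T) = T/10 (E(j, T) = T*(1/10) = T/10)
g = 5/6 (g = 1/((1/10)*12) = 1/(6/5) = 5/6 ≈ 0.83333)
g*h = (5/6)*(-158) = -395/3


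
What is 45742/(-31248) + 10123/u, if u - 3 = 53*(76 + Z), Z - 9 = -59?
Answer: 126576901/21576744 ≈ 5.8664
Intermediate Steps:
Z = -50 (Z = 9 - 59 = -50)
u = 1381 (u = 3 + 53*(76 - 50) = 3 + 53*26 = 3 + 1378 = 1381)
45742/(-31248) + 10123/u = 45742/(-31248) + 10123/1381 = 45742*(-1/31248) + 10123*(1/1381) = -22871/15624 + 10123/1381 = 126576901/21576744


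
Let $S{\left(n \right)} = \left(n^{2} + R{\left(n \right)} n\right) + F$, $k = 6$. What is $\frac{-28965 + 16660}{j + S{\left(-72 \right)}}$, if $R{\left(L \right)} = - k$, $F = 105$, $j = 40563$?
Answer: $- \frac{12305}{46284} \approx -0.26586$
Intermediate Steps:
$R{\left(L \right)} = -6$ ($R{\left(L \right)} = \left(-1\right) 6 = -6$)
$S{\left(n \right)} = 105 + n^{2} - 6 n$ ($S{\left(n \right)} = \left(n^{2} - 6 n\right) + 105 = 105 + n^{2} - 6 n$)
$\frac{-28965 + 16660}{j + S{\left(-72 \right)}} = \frac{-28965 + 16660}{40563 + \left(105 + \left(-72\right)^{2} - -432\right)} = - \frac{12305}{40563 + \left(105 + 5184 + 432\right)} = - \frac{12305}{40563 + 5721} = - \frac{12305}{46284}$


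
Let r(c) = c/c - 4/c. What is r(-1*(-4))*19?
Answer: 0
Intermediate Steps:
r(c) = 1 - 4/c
r(-1*(-4))*19 = ((-4 - 1*(-4))/((-1*(-4))))*19 = ((-4 + 4)/4)*19 = ((1/4)*0)*19 = 0*19 = 0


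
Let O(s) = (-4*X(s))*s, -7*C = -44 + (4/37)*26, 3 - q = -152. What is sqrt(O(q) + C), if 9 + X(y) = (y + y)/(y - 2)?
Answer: 8*sqrt(11803619639)/13209 ≈ 65.800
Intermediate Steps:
X(y) = -9 + 2*y/(-2 + y) (X(y) = -9 + (y + y)/(y - 2) = -9 + (2*y)/(-2 + y) = -9 + 2*y/(-2 + y))
q = 155 (q = 3 - 1*(-152) = 3 + 152 = 155)
C = 1524/259 (C = -(-44 + (4/37)*26)/7 = -(-44 + 104/37)/7 = -1/7*(-1524/37) = 1524/259 ≈ 5.8842)
O(s) = -4*s*(18 - 7*s)/(-2 + s) (O(s) = (-4*(18 - 7*s)/(-2 + s))*s = -4*s*(18 - 7*s)/(-2 + s))
sqrt(O(q) + C) = sqrt(4*155*(-18 + 7*155)/(-2 + 155) + 1524/259) = sqrt(4*155*(-18 + 1085)/153 + 1524/259) = sqrt(4*155*(1/153)*1067 + 1524/259) = sqrt(661540/153 + 1524/259) = sqrt(171572032/39627) = 8*sqrt(11803619639)/13209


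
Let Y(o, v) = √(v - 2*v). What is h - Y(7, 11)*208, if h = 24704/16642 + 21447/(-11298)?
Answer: -12969197/31336886 - 208*I*√11 ≈ -0.41386 - 689.86*I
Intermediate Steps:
Y(o, v) = √(-v)
h = -12969197/31336886 (h = 24704*(1/16642) + 21447*(-1/11298) = 12352/8321 - 7149/3766 = -12969197/31336886 ≈ -0.41386)
h - Y(7, 11)*208 = -12969197/31336886 - √(-1*11)*208 = -12969197/31336886 - √(-11)*208 = -12969197/31336886 - I*√11*208 = -12969197/31336886 - 208*I*√11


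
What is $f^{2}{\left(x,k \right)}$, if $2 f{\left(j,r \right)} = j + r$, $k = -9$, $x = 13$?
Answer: $4$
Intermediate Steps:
$f{\left(j,r \right)} = \frac{j}{2} + \frac{r}{2}$ ($f{\left(j,r \right)} = \frac{j + r}{2} = \frac{j}{2} + \frac{r}{2}$)
$f^{2}{\left(x,k \right)} = \left(\frac{1}{2} \cdot 13 + \frac{1}{2} \left(-9\right)\right)^{2} = \left(\frac{13}{2} - \frac{9}{2}\right)^{2} = 2^{2} = 4$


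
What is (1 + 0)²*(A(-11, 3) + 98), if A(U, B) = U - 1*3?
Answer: 84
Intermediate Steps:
A(U, B) = -3 + U (A(U, B) = U - 3 = -3 + U)
(1 + 0)²*(A(-11, 3) + 98) = (1 + 0)²*((-3 - 11) + 98) = 1²*(-14 + 98) = 1*84 = 84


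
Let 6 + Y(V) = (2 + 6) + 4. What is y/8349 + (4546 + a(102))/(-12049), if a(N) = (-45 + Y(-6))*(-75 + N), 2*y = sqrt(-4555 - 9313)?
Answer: -3493/12049 + I*sqrt(3467)/8349 ≈ -0.2899 + 0.0070525*I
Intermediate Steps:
y = I*sqrt(3467) (y = sqrt(-4555 - 9313)/2 = sqrt(-13868)/2 = (2*I*sqrt(3467))/2 = I*sqrt(3467) ≈ 58.881*I)
Y(V) = 6 (Y(V) = -6 + ((2 + 6) + 4) = -6 + (8 + 4) = -6 + 12 = 6)
a(N) = 2925 - 39*N (a(N) = (-45 + 6)*(-75 + N) = -39*(-75 + N) = 2925 - 39*N)
y/8349 + (4546 + a(102))/(-12049) = (I*sqrt(3467))/8349 + (4546 + (2925 - 39*102))/(-12049) = (I*sqrt(3467))*(1/8349) + (4546 + (2925 - 3978))*(-1/12049) = I*sqrt(3467)/8349 + (4546 - 1053)*(-1/12049) = I*sqrt(3467)/8349 + 3493*(-1/12049) = I*sqrt(3467)/8349 - 3493/12049 = -3493/12049 + I*sqrt(3467)/8349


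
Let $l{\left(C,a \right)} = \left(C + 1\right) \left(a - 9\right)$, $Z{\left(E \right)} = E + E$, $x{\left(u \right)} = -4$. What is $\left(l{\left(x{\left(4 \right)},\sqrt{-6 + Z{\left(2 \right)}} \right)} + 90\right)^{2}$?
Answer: $13671 - 702 i \sqrt{2} \approx 13671.0 - 992.78 i$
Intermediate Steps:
$Z{\left(E \right)} = 2 E$
$l{\left(C,a \right)} = \left(1 + C\right) \left(-9 + a\right)$
$\left(l{\left(x{\left(4 \right)},\sqrt{-6 + Z{\left(2 \right)}} \right)} + 90\right)^{2} = \left(\left(-9 + \sqrt{-6 + 2 \cdot 2} - -36 - 4 \sqrt{-6 + 2 \cdot 2}\right) + 90\right)^{2} = \left(\left(-9 + \sqrt{-6 + 4} + 36 - 4 \sqrt{-6 + 4}\right) + 90\right)^{2} = \left(\left(-9 + \sqrt{-2} + 36 - 4 \sqrt{-2}\right) + 90\right)^{2} = \left(\left(-9 + i \sqrt{2} + 36 - 4 i \sqrt{2}\right) + 90\right)^{2} = \left(\left(27 - 3 i \sqrt{2}\right) + 90\right)^{2} = \left(117 - 3 i \sqrt{2}\right)^{2}$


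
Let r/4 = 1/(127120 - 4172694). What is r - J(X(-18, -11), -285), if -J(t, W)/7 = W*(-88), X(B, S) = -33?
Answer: 355120485718/2022787 ≈ 1.7556e+5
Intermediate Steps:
J(t, W) = 616*W (J(t, W) = -7*W*(-88) = -(-616)*W = 616*W)
r = -2/2022787 (r = 4/(127120 - 4172694) = 4/(-4045574) = 4*(-1/4045574) = -2/2022787 ≈ -9.8874e-7)
r - J(X(-18, -11), -285) = -2/2022787 - 616*(-285) = -2/2022787 - 1*(-175560) = -2/2022787 + 175560 = 355120485718/2022787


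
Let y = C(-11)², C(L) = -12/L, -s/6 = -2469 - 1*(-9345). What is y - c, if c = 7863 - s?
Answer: -5943255/121 ≈ -49118.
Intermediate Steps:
s = -41256 (s = -6*(-2469 - 1*(-9345)) = -6*(-2469 + 9345) = -6*6876 = -41256)
c = 49119 (c = 7863 - 1*(-41256) = 7863 + 41256 = 49119)
y = 144/121 (y = (-12/(-11))² = (-12*(-1/11))² = (12/11)² = 144/121 ≈ 1.1901)
y - c = 144/121 - 1*49119 = 144/121 - 49119 = -5943255/121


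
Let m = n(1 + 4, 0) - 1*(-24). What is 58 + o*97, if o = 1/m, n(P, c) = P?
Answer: 1779/29 ≈ 61.345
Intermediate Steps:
m = 29 (m = (1 + 4) - 1*(-24) = 5 + 24 = 29)
o = 1/29 ≈ 0.034483
58 + o*97 = 58 + (1/29)*97 = 58 + 97/29 = 1779/29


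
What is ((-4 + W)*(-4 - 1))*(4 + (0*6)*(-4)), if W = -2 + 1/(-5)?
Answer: 124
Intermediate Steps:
W = -11/5 (W = -2 - ⅕ = -11/5 ≈ -2.2000)
((-4 + W)*(-4 - 1))*(4 + (0*6)*(-4)) = ((-4 - 11/5)*(-4 - 1))*(4 + (0*6)*(-4)) = (-31/5*(-5))*(4 + 0*(-4)) = 31*(4 + 0) = 31*4 = 124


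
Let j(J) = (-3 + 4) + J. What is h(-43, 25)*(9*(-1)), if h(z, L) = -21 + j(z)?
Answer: 567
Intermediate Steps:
j(J) = 1 + J
h(z, L) = -20 + z (h(z, L) = -21 + (1 + z) = -20 + z)
h(-43, 25)*(9*(-1)) = (-20 - 43)*(9*(-1)) = -63*(-9) = 567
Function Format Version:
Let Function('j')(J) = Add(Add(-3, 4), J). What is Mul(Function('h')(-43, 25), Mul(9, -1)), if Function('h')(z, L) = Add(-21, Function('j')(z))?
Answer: 567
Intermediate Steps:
Function('j')(J) = Add(1, J)
Function('h')(z, L) = Add(-20, z) (Function('h')(z, L) = Add(-21, Add(1, z)) = Add(-20, z))
Mul(Function('h')(-43, 25), Mul(9, -1)) = Mul(Add(-20, -43), Mul(9, -1)) = Mul(-63, -9) = 567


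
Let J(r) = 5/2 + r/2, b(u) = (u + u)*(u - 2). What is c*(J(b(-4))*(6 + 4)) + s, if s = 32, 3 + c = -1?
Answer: -1028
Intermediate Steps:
c = -4 (c = -3 - 1 = -4)
b(u) = 2*u*(-2 + u) (b(u) = (2*u)*(-2 + u) = 2*u*(-2 + u))
J(r) = 5/2 + r/2 (J(r) = 5*(1/2) + r*(1/2) = 5/2 + r/2)
c*(J(b(-4))*(6 + 4)) + s = -4*(5/2 + (2*(-4)*(-2 - 4))/2)*(6 + 4) + 32 = -4*(5/2 + (2*(-4)*(-6))/2)*10 + 32 = -4*(5/2 + (1/2)*48)*10 + 32 = -4*(5/2 + 24)*10 + 32 = -106*10 + 32 = -4*265 + 32 = -1060 + 32 = -1028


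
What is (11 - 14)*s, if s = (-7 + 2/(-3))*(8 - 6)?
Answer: 46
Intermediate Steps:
s = -46/3 (s = (-7 + 2*(-1/3))*2 = (-7 - 2/3)*2 = -23/3*2 = -46/3 ≈ -15.333)
(11 - 14)*s = (11 - 14)*(-46/3) = -3*(-46/3) = 46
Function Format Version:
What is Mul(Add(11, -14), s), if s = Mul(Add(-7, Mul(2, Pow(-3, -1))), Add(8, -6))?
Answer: 46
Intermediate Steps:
s = Rational(-46, 3) (s = Mul(Add(-7, Mul(2, Rational(-1, 3))), 2) = Mul(Add(-7, Rational(-2, 3)), 2) = Mul(Rational(-23, 3), 2) = Rational(-46, 3) ≈ -15.333)
Mul(Add(11, -14), s) = Mul(Add(11, -14), Rational(-46, 3)) = Mul(-3, Rational(-46, 3)) = 46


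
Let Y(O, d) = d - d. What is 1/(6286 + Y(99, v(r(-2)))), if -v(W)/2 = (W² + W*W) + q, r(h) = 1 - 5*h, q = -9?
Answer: 1/6286 ≈ 0.00015908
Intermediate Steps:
v(W) = 18 - 4*W² (v(W) = -2*((W² + W*W) - 9) = -2*((W² + W²) - 9) = -2*(2*W² - 9) = -2*(-9 + 2*W²) = 18 - 4*W²)
Y(O, d) = 0
1/(6286 + Y(99, v(r(-2)))) = 1/(6286 + 0) = 1/6286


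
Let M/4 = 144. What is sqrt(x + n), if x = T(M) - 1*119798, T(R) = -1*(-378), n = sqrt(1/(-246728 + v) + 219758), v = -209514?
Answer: sqrt(-24858080585392880 + 456242*sqrt(45744113827083270))/456242 ≈ 344.89*I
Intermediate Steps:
M = 576 (M = 4*144 = 576)
n = sqrt(45744113827083270)/456242 (n = sqrt(1/(-246728 - 209514) + 219758) = sqrt(1/(-456242) + 219758) = sqrt(-1/456242 + 219758) = sqrt(100262829435/456242) = sqrt(45744113827083270)/456242 ≈ 468.78)
T(R) = 378
x = -119420 (x = 378 - 1*119798 = 378 - 119798 = -119420)
sqrt(x + n) = sqrt(-119420 + sqrt(45744113827083270)/456242)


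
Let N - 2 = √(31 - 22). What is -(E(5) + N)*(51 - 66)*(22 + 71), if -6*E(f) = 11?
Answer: 8835/2 ≈ 4417.5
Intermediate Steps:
E(f) = -11/6 (E(f) = -⅙*11 = -11/6)
N = 5 (N = 2 + √(31 - 22) = 2 + √9 = 2 + 3 = 5)
-(E(5) + N)*(51 - 66)*(22 + 71) = -(-11/6 + 5)*(51 - 66)*(22 + 71) = -19*(-15*93)/6 = -19*(-1395)/6 = -1*(-8835/2) = 8835/2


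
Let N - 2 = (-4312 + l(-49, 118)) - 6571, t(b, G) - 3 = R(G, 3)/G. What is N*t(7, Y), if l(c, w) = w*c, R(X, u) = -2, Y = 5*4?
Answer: -483227/10 ≈ -48323.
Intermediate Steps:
Y = 20
l(c, w) = c*w
t(b, G) = 3 - 2/G
N = -16663 (N = 2 + ((-4312 - 49*118) - 6571) = 2 + ((-4312 - 5782) - 6571) = 2 + (-10094 - 6571) = 2 - 16665 = -16663)
N*t(7, Y) = -16663*(3 - 2/20) = -16663*(3 - 2*1/20) = -16663*(3 - ⅒) = -16663*29/10 = -483227/10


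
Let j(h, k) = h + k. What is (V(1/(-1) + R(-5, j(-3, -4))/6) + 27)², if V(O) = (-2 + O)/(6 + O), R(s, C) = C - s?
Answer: 33856/49 ≈ 690.94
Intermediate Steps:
V(O) = (-2 + O)/(6 + O)
(V(1/(-1) + R(-5, j(-3, -4))/6) + 27)² = ((-2 + (1/(-1) + ((-3 - 4) - 1*(-5))/6))/(6 + (1/(-1) + ((-3 - 4) - 1*(-5))/6)) + 27)² = ((-2 + (1*(-1) + (-7 + 5)*(⅙)))/(6 + (1*(-1) + (-7 + 5)*(⅙))) + 27)² = ((-2 + (-1 - 2*⅙))/(6 + (-1 - 2*⅙)) + 27)² = ((-2 + (-1 - ⅓))/(6 + (-1 - ⅓)) + 27)² = ((-2 - 4/3)/(6 - 4/3) + 27)² = (-10/3/(14/3) + 27)² = ((3/14)*(-10/3) + 27)² = (-5/7 + 27)² = (184/7)² = 33856/49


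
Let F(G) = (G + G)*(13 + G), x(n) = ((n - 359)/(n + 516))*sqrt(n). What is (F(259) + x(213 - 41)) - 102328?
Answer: 38568 - 187*sqrt(43)/344 ≈ 38564.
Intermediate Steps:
x(n) = sqrt(n)*(-359 + n)/(516 + n) (x(n) = ((-359 + n)/(516 + n))*sqrt(n) = sqrt(n)*(-359 + n)/(516 + n))
F(G) = 2*G*(13 + G) (F(G) = (2*G)*(13 + G) = 2*G*(13 + G))
(F(259) + x(213 - 41)) - 102328 = (2*259*(13 + 259) + sqrt(213 - 41)*(-359 + (213 - 41))/(516 + (213 - 41))) - 102328 = (2*259*272 + sqrt(172)*(-359 + 172)/(516 + 172)) - 102328 = (140896 + (2*sqrt(43))*(-187)/688) - 102328 = (140896 + (2*sqrt(43))*(1/688)*(-187)) - 102328 = (140896 - 187*sqrt(43)/344) - 102328 = 38568 - 187*sqrt(43)/344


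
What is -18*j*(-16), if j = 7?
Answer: 2016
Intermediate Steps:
-18*j*(-16) = -18*7*(-16) = -126*(-16) = 2016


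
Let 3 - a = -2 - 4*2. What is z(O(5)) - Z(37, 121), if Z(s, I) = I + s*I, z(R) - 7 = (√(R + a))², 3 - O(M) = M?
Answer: -4580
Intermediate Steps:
a = 13 (a = 3 - (-2 - 4*2) = 3 - (-2 - 8) = 3 - 1*(-10) = 3 + 10 = 13)
O(M) = 3 - M
z(R) = 20 + R (z(R) = 7 + (√(R + 13))² = 7 + (√(13 + R))² = 7 + (13 + R) = 20 + R)
Z(s, I) = I + I*s
z(O(5)) - Z(37, 121) = (20 + (3 - 1*5)) - 121*(1 + 37) = (20 + (3 - 5)) - 121*38 = (20 - 2) - 1*4598 = 18 - 4598 = -4580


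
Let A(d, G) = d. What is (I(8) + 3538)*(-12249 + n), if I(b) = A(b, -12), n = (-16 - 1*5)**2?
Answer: -41871168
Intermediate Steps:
n = 441 (n = (-16 - 5)**2 = (-21)**2 = 441)
I(b) = b
(I(8) + 3538)*(-12249 + n) = (8 + 3538)*(-12249 + 441) = 3546*(-11808) = -41871168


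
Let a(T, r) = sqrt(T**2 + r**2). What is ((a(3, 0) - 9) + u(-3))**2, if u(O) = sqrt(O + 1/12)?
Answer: (-36 + I*sqrt(105))**2/36 ≈ 33.083 - 20.494*I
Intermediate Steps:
u(O) = sqrt(1/12 + O) (u(O) = sqrt(O + 1/12) = sqrt(1/12 + O))
((a(3, 0) - 9) + u(-3))**2 = ((sqrt(3**2 + 0**2) - 9) + sqrt(3 + 36*(-3))/6)**2 = ((sqrt(9 + 0) - 9) + sqrt(3 - 108)/6)**2 = ((sqrt(9) - 9) + sqrt(-105)/6)**2 = ((3 - 9) + (I*sqrt(105))/6)**2 = (-6 + I*sqrt(105)/6)**2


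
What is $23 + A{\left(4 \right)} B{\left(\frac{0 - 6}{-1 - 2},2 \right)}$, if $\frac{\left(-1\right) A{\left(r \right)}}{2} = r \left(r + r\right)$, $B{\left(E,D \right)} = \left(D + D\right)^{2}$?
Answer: $-1001$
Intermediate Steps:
$B{\left(E,D \right)} = 4 D^{2}$ ($B{\left(E,D \right)} = \left(2 D\right)^{2} = 4 D^{2}$)
$A{\left(r \right)} = - 4 r^{2}$ ($A{\left(r \right)} = - 2 r \left(r + r\right) = - 2 r 2 r = - 2 \cdot 2 r^{2} = - 4 r^{2}$)
$23 + A{\left(4 \right)} B{\left(\frac{0 - 6}{-1 - 2},2 \right)} = 23 + - 4 \cdot 4^{2} \cdot 4 \cdot 2^{2} = 23 + \left(-4\right) 16 \cdot 4 \cdot 4 = 23 - 1024 = -1001$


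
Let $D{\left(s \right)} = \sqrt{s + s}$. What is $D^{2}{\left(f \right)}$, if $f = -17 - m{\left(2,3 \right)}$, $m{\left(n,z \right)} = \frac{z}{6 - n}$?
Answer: $- \frac{71}{2} \approx -35.5$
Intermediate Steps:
$f = - \frac{71}{4}$ ($f = -17 - \left(-1\right) 3 \frac{1}{-6 + 2} = -17 - \left(-1\right) 3 \frac{1}{-4} = -17 - \left(-1\right) 3 \left(- \frac{1}{4}\right) = -17 - \frac{3}{4} = - \frac{71}{4} \approx -17.75$)
$D{\left(s \right)} = \sqrt{2} \sqrt{s}$ ($D{\left(s \right)} = \sqrt{2 s} = \sqrt{2} \sqrt{s}$)
$D^{2}{\left(f \right)} = \left(\sqrt{2} \sqrt{- \frac{71}{4}}\right)^{2} = \left(\sqrt{2} \frac{i \sqrt{71}}{2}\right)^{2} = \left(\frac{i \sqrt{142}}{2}\right)^{2} = - \frac{71}{2}$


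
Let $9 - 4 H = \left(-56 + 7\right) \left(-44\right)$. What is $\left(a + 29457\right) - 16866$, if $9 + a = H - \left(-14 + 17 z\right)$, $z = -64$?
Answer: $\frac{52589}{4} \approx 13147.0$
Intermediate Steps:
$H = - \frac{2147}{4}$ ($H = \frac{9}{4} - \frac{\left(-56 + 7\right) \left(-44\right)}{4} = \frac{9}{4} - \frac{\left(-49\right) \left(-44\right)}{4} = \frac{9}{4} - 539 = - \frac{2147}{4} \approx -536.75$)
$a = \frac{2225}{4}$ ($a = -9 - - \frac{2261}{4} = -9 + \left(- \frac{2147}{4} + \left(14 + 1088\right)\right) = -9 + \left(- \frac{2147}{4} + 1102\right) = -9 + \frac{2261}{4} = \frac{2225}{4} \approx 556.25$)
$\left(a + 29457\right) - 16866 = \left(\frac{2225}{4} + 29457\right) - 16866 = \frac{120053}{4} - 16866 = \frac{52589}{4}$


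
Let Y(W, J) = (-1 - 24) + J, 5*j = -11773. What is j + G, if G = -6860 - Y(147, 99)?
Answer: -46443/5 ≈ -9288.6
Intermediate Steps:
j = -11773/5 (j = (⅕)*(-11773) = -11773/5 ≈ -2354.6)
Y(W, J) = -25 + J
G = -6934 (G = -6860 - (-25 + 99) = -6860 - 1*74 = -6860 - 74 = -6934)
j + G = -11773/5 - 6934 = -46443/5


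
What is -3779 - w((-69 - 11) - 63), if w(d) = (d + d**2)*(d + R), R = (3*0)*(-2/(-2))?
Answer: 2899979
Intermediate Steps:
R = 0 (R = 0*(-2*(-1/2)) = 0*1 = 0)
w(d) = d*(d + d**2) (w(d) = (d + d**2)*(d + 0) = (d + d**2)*d = d*(d + d**2))
-3779 - w((-69 - 11) - 63) = -3779 - ((-69 - 11) - 63)**2*(1 + ((-69 - 11) - 63)) = -3779 - (-80 - 63)**2*(1 + (-80 - 63)) = -3779 - (-143)**2*(1 - 143) = -3779 - 20449*(-142) = -3779 - 1*(-2903758) = -3779 + 2903758 = 2899979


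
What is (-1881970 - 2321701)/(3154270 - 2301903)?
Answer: -4203671/852367 ≈ -4.9318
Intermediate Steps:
(-1881970 - 2321701)/(3154270 - 2301903) = -4203671/852367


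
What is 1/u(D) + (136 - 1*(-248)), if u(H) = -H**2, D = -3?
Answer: 3455/9 ≈ 383.89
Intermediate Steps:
1/u(D) + (136 - 1*(-248)) = 1/(-1*(-3)**2) + (136 - 1*(-248)) = 1/(-1*9) + (136 + 248) = 1/(-9) + 384 = -1/9 + 384 = 3455/9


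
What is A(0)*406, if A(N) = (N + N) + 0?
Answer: 0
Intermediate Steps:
A(N) = 2*N (A(N) = 2*N + 0 = 2*N)
A(0)*406 = (2*0)*406 = 0*406 = 0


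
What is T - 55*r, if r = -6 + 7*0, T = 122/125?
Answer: 41372/125 ≈ 330.98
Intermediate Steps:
T = 122/125 (T = 122*(1/125) = 122/125 ≈ 0.97600)
r = -6 (r = -6 + 0 = -6)
T - 55*r = 122/125 - 55*(-6) = 122/125 + 330 = 41372/125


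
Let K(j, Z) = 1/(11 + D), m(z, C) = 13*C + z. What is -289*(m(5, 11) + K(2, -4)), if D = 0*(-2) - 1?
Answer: -428009/10 ≈ -42801.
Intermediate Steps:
m(z, C) = z + 13*C
D = -1 (D = 0 - 1 = -1)
K(j, Z) = 1/10 (K(j, Z) = 1/(11 - 1) = 1/10)
-289*(m(5, 11) + K(2, -4)) = -289*((5 + 13*11) + 1/10) = -289*((5 + 143) + 1/10) = -289*(148 + 1/10) = -289*1481/10 = -428009/10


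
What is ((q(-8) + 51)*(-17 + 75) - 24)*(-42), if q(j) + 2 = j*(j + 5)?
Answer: -176820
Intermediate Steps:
q(j) = -2 + j*(5 + j) (q(j) = -2 + j*(j + 5) = -2 + j*(5 + j))
((q(-8) + 51)*(-17 + 75) - 24)*(-42) = (((-2 + (-8)**2 + 5*(-8)) + 51)*(-17 + 75) - 24)*(-42) = (((-2 + 64 - 40) + 51)*58 - 24)*(-42) = ((22 + 51)*58 - 24)*(-42) = (73*58 - 24)*(-42) = (4234 - 24)*(-42) = 4210*(-42) = -176820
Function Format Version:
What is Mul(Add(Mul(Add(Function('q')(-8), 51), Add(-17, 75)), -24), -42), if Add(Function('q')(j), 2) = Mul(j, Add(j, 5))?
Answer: -176820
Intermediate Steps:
Function('q')(j) = Add(-2, Mul(j, Add(5, j))) (Function('q')(j) = Add(-2, Mul(j, Add(j, 5))) = Add(-2, Mul(j, Add(5, j))))
Mul(Add(Mul(Add(Function('q')(-8), 51), Add(-17, 75)), -24), -42) = Mul(Add(Mul(Add(Add(-2, Pow(-8, 2), Mul(5, -8)), 51), Add(-17, 75)), -24), -42) = Mul(Add(Mul(Add(Add(-2, 64, -40), 51), 58), -24), -42) = Mul(Add(Mul(Add(22, 51), 58), -24), -42) = Mul(Add(Mul(73, 58), -24), -42) = Mul(Add(4234, -24), -42) = Mul(4210, -42) = -176820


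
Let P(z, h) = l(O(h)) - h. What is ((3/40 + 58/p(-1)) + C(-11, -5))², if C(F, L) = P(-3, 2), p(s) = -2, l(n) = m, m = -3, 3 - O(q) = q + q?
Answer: 1841449/1600 ≈ 1150.9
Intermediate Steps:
O(q) = 3 - 2*q (O(q) = 3 - (q + q) = 3 - 2*q)
l(n) = -3
P(z, h) = -3 - h
C(F, L) = -5 (C(F, L) = -3 - 1*2 = -3 - 2 = -5)
((3/40 + 58/p(-1)) + C(-11, -5))² = ((3/40 + 58/(-2)) - 5)² = ((3*(1/40) + 58*(-½)) - 5)² = ((3/40 - 29) - 5)² = (-1157/40 - 5)² = (-1357/40)² = 1841449/1600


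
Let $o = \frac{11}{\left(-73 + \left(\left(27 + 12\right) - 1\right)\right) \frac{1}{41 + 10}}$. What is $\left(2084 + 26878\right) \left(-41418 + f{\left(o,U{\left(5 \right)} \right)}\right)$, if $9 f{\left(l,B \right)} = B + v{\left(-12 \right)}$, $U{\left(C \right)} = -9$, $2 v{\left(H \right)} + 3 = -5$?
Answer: $-1199589950$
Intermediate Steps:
$v{\left(H \right)} = -4$ ($v{\left(H \right)} = - \frac{3}{2} + \frac{1}{2} \left(-5\right) = - \frac{3}{2} - \frac{5}{2} = -4$)
$o = - \frac{561}{35}$ ($o = \frac{11}{\left(-73 + \left(39 - 1\right)\right) \frac{1}{51}} = \frac{11}{\left(-73 + 38\right) \frac{1}{51}} = \frac{11}{\left(-35\right) \frac{1}{51}} = \frac{11}{- \frac{35}{51}} = 11 \left(- \frac{51}{35}\right) = - \frac{561}{35} \approx -16.029$)
$f{\left(l,B \right)} = - \frac{4}{9} + \frac{B}{9}$ ($f{\left(l,B \right)} = \frac{B - 4}{9} = \frac{-4 + B}{9} = - \frac{4}{9} + \frac{B}{9}$)
$\left(2084 + 26878\right) \left(-41418 + f{\left(o,U{\left(5 \right)} \right)}\right) = \left(2084 + 26878\right) \left(-41418 + \left(- \frac{4}{9} + \frac{1}{9} \left(-9\right)\right)\right) = 28962 \left(-41418 - \frac{13}{9}\right) = 28962 \left(- \frac{372775}{9}\right) = -1199589950$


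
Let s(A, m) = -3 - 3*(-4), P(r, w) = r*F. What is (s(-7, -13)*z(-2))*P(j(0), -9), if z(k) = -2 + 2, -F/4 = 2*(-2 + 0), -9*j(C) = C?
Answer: 0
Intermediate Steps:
j(C) = -C/9
F = 16 (F = -8*(-2 + 0) = -8*(-2) = -4*(-4) = 16)
z(k) = 0
P(r, w) = 16*r (P(r, w) = r*16 = 16*r)
s(A, m) = 9 (s(A, m) = -3 + 12 = 9)
(s(-7, -13)*z(-2))*P(j(0), -9) = (9*0)*(16*(-⅑*0)) = 0*(16*0) = 0*0 = 0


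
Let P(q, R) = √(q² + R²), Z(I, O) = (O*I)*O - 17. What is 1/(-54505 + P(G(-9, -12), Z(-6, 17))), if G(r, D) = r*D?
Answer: -10901/593543472 - √3077665/2967717360 ≈ -1.8957e-5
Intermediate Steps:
G(r, D) = D*r
Z(I, O) = -17 + I*O² (Z(I, O) = (I*O)*O - 17 = I*O² - 17 = -17 + I*O²)
P(q, R) = √(R² + q²)
1/(-54505 + P(G(-9, -12), Z(-6, 17))) = 1/(-54505 + √((-17 - 6*17²)² + (-12*(-9))²)) = 1/(-54505 + √((-17 - 6*289)² + 108²)) = 1/(-54505 + √((-17 - 1734)² + 11664)) = 1/(-54505 + √((-1751)² + 11664)) = 1/(-54505 + √(3066001 + 11664)) = 1/(-54505 + √3077665)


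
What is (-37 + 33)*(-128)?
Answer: 512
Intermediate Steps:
(-37 + 33)*(-128) = -4*(-128) = 512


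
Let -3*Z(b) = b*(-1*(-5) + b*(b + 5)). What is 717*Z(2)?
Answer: -9082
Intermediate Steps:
Z(b) = -b*(5 + b*(5 + b))/3 (Z(b) = -b*(-1*(-5) + b*(b + 5))/3 = -b*(5 + b*(5 + b))/3)
717*Z(2) = 717*(-1/3*2*(5 + 2**2 + 5*2)) = 717*(-1/3*2*(5 + 4 + 10)) = 717*(-1/3*2*19) = 717*(-38/3) = -9082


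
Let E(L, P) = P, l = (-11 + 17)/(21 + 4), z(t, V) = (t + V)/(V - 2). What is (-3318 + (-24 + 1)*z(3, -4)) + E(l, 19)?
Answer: -19817/6 ≈ -3302.8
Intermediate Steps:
z(t, V) = (V + t)/(-2 + V)
l = 6/25 ≈ 0.24000
(-3318 + (-24 + 1)*z(3, -4)) + E(l, 19) = (-3318 + (-24 + 1)*((-4 + 3)/(-2 - 4))) + 19 = (-3318 - 23*(-1)/(-6)) + 19 = (-3318 - (-23)*(-1)/6) + 19 = (-3318 - 23*1/6) + 19 = (-3318 - 23/6) + 19 = -19931/6 + 19 = -19817/6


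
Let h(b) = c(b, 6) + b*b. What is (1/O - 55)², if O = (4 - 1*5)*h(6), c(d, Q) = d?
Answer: 5340721/1764 ≈ 3027.6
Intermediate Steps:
h(b) = b + b² (h(b) = b + b*b = b + b²)
O = -42 (O = (4 - 1*5)*(6*(1 + 6)) = (4 - 5)*(6*7) = -1*42 = -42)
(1/O - 55)² = (1/(-42) - 55)² = (-1/42 - 55)² = (-2311/42)² = 5340721/1764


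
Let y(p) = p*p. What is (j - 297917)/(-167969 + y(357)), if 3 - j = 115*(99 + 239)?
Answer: 42098/5065 ≈ 8.3116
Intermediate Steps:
j = -38867 (j = 3 - 115*(99 + 239) = 3 - 115*338 = 3 - 1*38870 = 3 - 38870 = -38867)
y(p) = p**2
(j - 297917)/(-167969 + y(357)) = (-38867 - 297917)/(-167969 + 357**2) = -336784/(-167969 + 127449) = -336784/(-40520) = -336784*(-1/40520) = 42098/5065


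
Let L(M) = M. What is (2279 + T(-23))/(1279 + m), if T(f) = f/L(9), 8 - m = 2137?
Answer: -10244/3825 ≈ -2.6782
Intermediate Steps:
m = -2129 (m = 8 - 1*2137 = 8 - 2137 = -2129)
T(f) = f/9
(2279 + T(-23))/(1279 + m) = (2279 + (1/9)*(-23))/(1279 - 2129) = (2279 - 23/9)/(-850) = (20488/9)*(-1/850) = -10244/3825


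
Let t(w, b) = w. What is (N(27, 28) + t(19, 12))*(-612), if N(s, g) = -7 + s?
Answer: -23868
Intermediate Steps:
(N(27, 28) + t(19, 12))*(-612) = ((-7 + 27) + 19)*(-612) = (20 + 19)*(-612) = 39*(-612) = -23868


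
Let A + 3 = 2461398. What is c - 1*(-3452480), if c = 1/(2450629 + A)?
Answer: 16958664619521/4912024 ≈ 3.4525e+6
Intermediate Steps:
A = 2461395 (A = -3 + 2461398 = 2461395)
c = 1/4912024 (c = 1/(2450629 + 2461395) = 1/4912024 ≈ 2.0358e-7)
c - 1*(-3452480) = 1/4912024 - 1*(-3452480) = 1/4912024 + 3452480 = 16958664619521/4912024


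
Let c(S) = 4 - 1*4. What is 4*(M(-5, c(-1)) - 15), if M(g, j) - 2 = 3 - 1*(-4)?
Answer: -24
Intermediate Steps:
c(S) = 0 (c(S) = 4 - 4 = 0)
M(g, j) = 9 (M(g, j) = 2 + (3 - 1*(-4)) = 2 + (3 + 4) = 2 + 7 = 9)
4*(M(-5, c(-1)) - 15) = 4*(9 - 15) = 4*(-6) = -24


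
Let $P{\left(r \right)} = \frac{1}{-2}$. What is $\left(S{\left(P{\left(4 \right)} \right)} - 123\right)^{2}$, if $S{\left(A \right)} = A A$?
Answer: $\frac{241081}{16} \approx 15068.0$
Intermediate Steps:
$P{\left(r \right)} = - \frac{1}{2}$
$S{\left(A \right)} = A^{2}$
$\left(S{\left(P{\left(4 \right)} \right)} - 123\right)^{2} = \left(\left(- \frac{1}{2}\right)^{2} - 123\right)^{2} = \left(\frac{1}{4} - 123\right)^{2} = \left(- \frac{491}{4}\right)^{2} = \frac{241081}{16}$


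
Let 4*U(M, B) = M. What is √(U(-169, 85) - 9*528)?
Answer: I*√19177/2 ≈ 69.24*I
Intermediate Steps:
U(M, B) = M/4
√(U(-169, 85) - 9*528) = √((¼)*(-169) - 9*528) = √(-169/4 - 4752) = √(-19177/4) = I*√19177/2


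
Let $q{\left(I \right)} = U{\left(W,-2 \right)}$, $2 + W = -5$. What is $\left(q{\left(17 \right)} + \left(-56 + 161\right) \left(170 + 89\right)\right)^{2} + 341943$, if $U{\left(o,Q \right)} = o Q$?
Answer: $740671624$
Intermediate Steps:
$W = -7$ ($W = -2 - 5 = -7$)
$U{\left(o,Q \right)} = Q o$
$q{\left(I \right)} = 14$ ($q{\left(I \right)} = \left(-2\right) \left(-7\right) = 14$)
$\left(q{\left(17 \right)} + \left(-56 + 161\right) \left(170 + 89\right)\right)^{2} + 341943 = \left(14 + \left(-56 + 161\right) \left(170 + 89\right)\right)^{2} + 341943 = \left(14 + 105 \cdot 259\right)^{2} + 341943 = \left(14 + 27195\right)^{2} + 341943 = 27209^{2} + 341943 = 740329681 + 341943 = 740671624$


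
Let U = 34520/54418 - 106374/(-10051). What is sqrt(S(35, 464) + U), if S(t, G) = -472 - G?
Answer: I*sqrt(1462463827258)/39767 ≈ 30.41*I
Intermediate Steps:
U = 133383062/11890333 (U = 34520*(1/54418) - 106374*(-1/10051) = 17260/27209 + 106374/10051 = 133383062/11890333 ≈ 11.218)
sqrt(S(35, 464) + U) = sqrt((-472 - 1*464) + 133383062/11890333) = sqrt((-472 - 464) + 133383062/11890333) = sqrt(-936 + 133383062/11890333) = sqrt(-10995968626/11890333) = I*sqrt(1462463827258)/39767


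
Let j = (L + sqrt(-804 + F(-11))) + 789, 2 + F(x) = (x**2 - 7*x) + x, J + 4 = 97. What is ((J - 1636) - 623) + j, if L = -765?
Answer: -2142 + I*sqrt(619) ≈ -2142.0 + 24.88*I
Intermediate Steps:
J = 93 (J = -4 + 97 = 93)
F(x) = -2 + x**2 - 6*x (F(x) = -2 + ((x**2 - 7*x) + x) = -2 + (x**2 - 6*x) = -2 + x**2 - 6*x)
j = 24 + I*sqrt(619) (j = (-765 + sqrt(-804 + (-2 + (-11)**2 - 6*(-11)))) + 789 = (-765 + sqrt(-804 + (-2 + 121 + 66))) + 789 = (-765 + sqrt(-804 + 185)) + 789 = (-765 + sqrt(-619)) + 789 = (-765 + I*sqrt(619)) + 789 = 24 + I*sqrt(619) ≈ 24.0 + 24.88*I)
((J - 1636) - 623) + j = ((93 - 1636) - 623) + (24 + I*sqrt(619)) = (-1543 - 623) + (24 + I*sqrt(619)) = -2166 + (24 + I*sqrt(619)) = -2142 + I*sqrt(619)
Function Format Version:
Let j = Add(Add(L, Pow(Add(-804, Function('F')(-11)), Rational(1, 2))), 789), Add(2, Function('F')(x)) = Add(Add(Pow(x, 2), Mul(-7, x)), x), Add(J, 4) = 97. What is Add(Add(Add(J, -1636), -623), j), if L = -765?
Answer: Add(-2142, Mul(I, Pow(619, Rational(1, 2)))) ≈ Add(-2142.0, Mul(24.880, I))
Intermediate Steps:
J = 93 (J = Add(-4, 97) = 93)
Function('F')(x) = Add(-2, Pow(x, 2), Mul(-6, x)) (Function('F')(x) = Add(-2, Add(Add(Pow(x, 2), Mul(-7, x)), x)) = Add(-2, Add(Pow(x, 2), Mul(-6, x))) = Add(-2, Pow(x, 2), Mul(-6, x)))
j = Add(24, Mul(I, Pow(619, Rational(1, 2)))) (j = Add(Add(-765, Pow(Add(-804, Add(-2, Pow(-11, 2), Mul(-6, -11))), Rational(1, 2))), 789) = Add(Add(-765, Pow(Add(-804, Add(-2, 121, 66)), Rational(1, 2))), 789) = Add(Add(-765, Pow(Add(-804, 185), Rational(1, 2))), 789) = Add(Add(-765, Pow(-619, Rational(1, 2))), 789) = Add(Add(-765, Mul(I, Pow(619, Rational(1, 2)))), 789) = Add(24, Mul(I, Pow(619, Rational(1, 2)))) ≈ Add(24.000, Mul(24.880, I)))
Add(Add(Add(J, -1636), -623), j) = Add(Add(Add(93, -1636), -623), Add(24, Mul(I, Pow(619, Rational(1, 2))))) = Add(Add(-1543, -623), Add(24, Mul(I, Pow(619, Rational(1, 2))))) = Add(-2166, Add(24, Mul(I, Pow(619, Rational(1, 2))))) = Add(-2142, Mul(I, Pow(619, Rational(1, 2))))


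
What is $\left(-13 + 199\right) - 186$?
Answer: $0$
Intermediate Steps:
$\left(-13 + 199\right) - 186 = 186 - 186 = 0$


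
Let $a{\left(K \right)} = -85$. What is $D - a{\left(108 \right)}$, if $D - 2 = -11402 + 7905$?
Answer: $-3410$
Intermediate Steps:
$D = -3495$ ($D = 2 + \left(-11402 + 7905\right) = 2 - 3497 = -3495$)
$D - a{\left(108 \right)} = -3495 - -85 = -3495 + 85 = -3410$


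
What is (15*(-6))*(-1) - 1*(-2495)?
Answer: 2585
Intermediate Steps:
(15*(-6))*(-1) - 1*(-2495) = -90*(-1) + 2495 = 90 + 2495 = 2585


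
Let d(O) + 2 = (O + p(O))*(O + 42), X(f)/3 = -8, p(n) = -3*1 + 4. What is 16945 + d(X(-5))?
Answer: 16529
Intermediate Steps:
p(n) = 1 (p(n) = -3 + 4 = 1)
X(f) = -24 (X(f) = 3*(-8) = -24)
d(O) = -2 + (1 + O)*(42 + O) (d(O) = -2 + (O + 1)*(O + 42) = -2 + (1 + O)*(42 + O))
16945 + d(X(-5)) = 16945 + (40 + (-24)² + 43*(-24)) = 16945 + (40 + 576 - 1032) = 16945 - 416 = 16529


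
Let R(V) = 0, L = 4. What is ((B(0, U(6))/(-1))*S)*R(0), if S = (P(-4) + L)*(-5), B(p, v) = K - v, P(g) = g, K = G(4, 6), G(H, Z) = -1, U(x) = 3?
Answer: 0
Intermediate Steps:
K = -1
B(p, v) = -1 - v
S = 0 (S = (-4 + 4)*(-5) = 0*(-5) = 0)
((B(0, U(6))/(-1))*S)*R(0) = (((-1 - 1*3)/(-1))*0)*0 = (((-1 - 3)*(-1))*0)*0 = (-4*(-1)*0)*0 = (4*0)*0 = 0*0 = 0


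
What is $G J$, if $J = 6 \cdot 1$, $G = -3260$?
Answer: $-19560$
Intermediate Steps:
$J = 6$
$G J = \left(-3260\right) 6 = -19560$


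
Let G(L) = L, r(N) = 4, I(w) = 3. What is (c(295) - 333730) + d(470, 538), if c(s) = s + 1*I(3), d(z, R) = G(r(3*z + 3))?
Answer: -333428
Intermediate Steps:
d(z, R) = 4
c(s) = 3 + s (c(s) = s + 1*3 = s + 3 = 3 + s)
(c(295) - 333730) + d(470, 538) = ((3 + 295) - 333730) + 4 = (298 - 333730) + 4 = -333432 + 4 = -333428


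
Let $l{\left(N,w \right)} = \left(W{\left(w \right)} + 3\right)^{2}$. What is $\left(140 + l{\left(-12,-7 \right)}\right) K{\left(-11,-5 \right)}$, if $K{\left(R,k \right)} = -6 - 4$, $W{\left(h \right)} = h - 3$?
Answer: $-1890$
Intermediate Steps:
$W{\left(h \right)} = -3 + h$ ($W{\left(h \right)} = h - 3 = -3 + h$)
$K{\left(R,k \right)} = -10$ ($K{\left(R,k \right)} = -6 - 4 = -10$)
$l{\left(N,w \right)} = w^{2}$ ($l{\left(N,w \right)} = \left(\left(-3 + w\right) + 3\right)^{2} = w^{2}$)
$\left(140 + l{\left(-12,-7 \right)}\right) K{\left(-11,-5 \right)} = \left(140 + \left(-7\right)^{2}\right) \left(-10\right) = \left(140 + 49\right) \left(-10\right) = 189 \left(-10\right) = -1890$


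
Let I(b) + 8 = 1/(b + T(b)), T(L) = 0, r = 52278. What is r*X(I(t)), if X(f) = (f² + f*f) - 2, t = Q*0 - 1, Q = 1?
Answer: 8364480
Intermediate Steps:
t = -1 (t = 1*0 - 1 = 0 - 1 = -1)
I(b) = -8 + 1/b (I(b) = -8 + 1/(b + 0) = -8 + 1/b)
X(f) = -2 + 2*f² (X(f) = (f² + f²) - 2 = 2*f² - 2 = -2 + 2*f²)
r*X(I(t)) = 52278*(-2 + 2*(-8 + 1/(-1))²) = 52278*(-2 + 2*(-8 - 1)²) = 52278*(-2 + 2*(-9)²) = 52278*(-2 + 2*81) = 52278*(-2 + 162) = 52278*160 = 8364480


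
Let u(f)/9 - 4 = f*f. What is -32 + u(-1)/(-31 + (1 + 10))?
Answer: -137/4 ≈ -34.250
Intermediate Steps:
u(f) = 36 + 9*f² (u(f) = 36 + 9*(f*f) = 36 + 9*f²)
-32 + u(-1)/(-31 + (1 + 10)) = -32 + (36 + 9*(-1)²)/(-31 + (1 + 10)) = -32 + (36 + 9*1)/(-31 + 11) = -32 + (36 + 9)/(-20) = -32 - 1/20*45 = -32 - 9/4 = -137/4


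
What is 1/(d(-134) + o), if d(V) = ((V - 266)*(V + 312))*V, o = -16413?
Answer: 1/9524387 ≈ 1.0499e-7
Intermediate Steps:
d(V) = V*(-266 + V)*(312 + V) (d(V) = ((-266 + V)*(312 + V))*V = V*(-266 + V)*(312 + V))
1/(d(-134) + o) = 1/(-134*(-82992 + (-134)² + 46*(-134)) - 16413) = 1/(-134*(-82992 + 17956 - 6164) - 16413) = 1/(-134*(-71200) - 16413) = 1/(9540800 - 16413) = 1/9524387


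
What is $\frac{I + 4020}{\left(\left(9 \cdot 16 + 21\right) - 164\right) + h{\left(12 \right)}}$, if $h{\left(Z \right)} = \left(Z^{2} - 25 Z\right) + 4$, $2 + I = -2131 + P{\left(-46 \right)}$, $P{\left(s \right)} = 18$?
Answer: $- \frac{1905}{151} \approx -12.616$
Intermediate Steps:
$I = -2115$ ($I = -2 + \left(-2131 + 18\right) = -2 - 2113 = -2115$)
$h{\left(Z \right)} = 4 + Z^{2} - 25 Z$
$\frac{I + 4020}{\left(\left(9 \cdot 16 + 21\right) - 164\right) + h{\left(12 \right)}} = \frac{-2115 + 4020}{\left(\left(9 \cdot 16 + 21\right) - 164\right) + \left(4 + 12^{2} - 300\right)} = \frac{1905}{\left(\left(144 + 21\right) - 164\right) + \left(4 + 144 - 300\right)} = \frac{1905}{\left(165 - 164\right) - 152} = \frac{1905}{1 - 152} = \frac{1905}{-151} = 1905 \left(- \frac{1}{151}\right) = - \frac{1905}{151}$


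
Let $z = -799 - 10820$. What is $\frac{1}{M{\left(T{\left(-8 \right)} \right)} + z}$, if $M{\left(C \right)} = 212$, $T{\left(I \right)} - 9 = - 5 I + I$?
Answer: $- \frac{1}{11407} \approx -8.7666 \cdot 10^{-5}$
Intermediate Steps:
$T{\left(I \right)} = 9 - 4 I$ ($T{\left(I \right)} = 9 + \left(- 5 I + I\right) = 9 - 4 I$)
$z = -11619$
$\frac{1}{M{\left(T{\left(-8 \right)} \right)} + z} = \frac{1}{212 - 11619} = \frac{1}{-11407} = - \frac{1}{11407}$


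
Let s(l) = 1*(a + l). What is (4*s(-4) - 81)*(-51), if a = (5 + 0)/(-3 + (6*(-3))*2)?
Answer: 64651/13 ≈ 4973.2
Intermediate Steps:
a = -5/39 (a = 5/(-3 - 18*2) = 5/(-3 - 36) = 5/(-39) = 5*(-1/39) = -5/39 ≈ -0.12821)
s(l) = -5/39 + l (s(l) = 1*(-5/39 + l) = -5/39 + l)
(4*s(-4) - 81)*(-51) = (4*(-5/39 - 4) - 81)*(-51) = (4*(-161/39) - 81)*(-51) = (-644/39 - 81)*(-51) = -3803/39*(-51) = 64651/13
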